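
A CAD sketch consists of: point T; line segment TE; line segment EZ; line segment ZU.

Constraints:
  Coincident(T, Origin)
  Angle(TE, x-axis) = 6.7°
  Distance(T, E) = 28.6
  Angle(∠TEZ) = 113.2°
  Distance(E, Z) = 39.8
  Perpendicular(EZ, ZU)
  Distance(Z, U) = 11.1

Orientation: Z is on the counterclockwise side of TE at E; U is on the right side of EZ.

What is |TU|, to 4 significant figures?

63.29

T is at the origin; TE runs at 6.7° with length 28.6, so E = 28.6·(cos 6.7°, sin 6.7°) = (28.40, 3.337). ∠TEZ = 113.2°, so EZ runs at 6.7° + (180° − 113.2°) = 73.50° from the x-axis; with |EZ| = 39.8, Z = E + 39.8·(cos 73.50°, sin 73.50°) = (39.71, 41.50). The perpendicularity gives ZU at right angles to EZ; with |ZU| = 11.1 on the right of EZ, U = Z + 11.1·(0.9588, -0.2840) = (50.35, 38.35). Then |TU| = |U − T| = 63.29.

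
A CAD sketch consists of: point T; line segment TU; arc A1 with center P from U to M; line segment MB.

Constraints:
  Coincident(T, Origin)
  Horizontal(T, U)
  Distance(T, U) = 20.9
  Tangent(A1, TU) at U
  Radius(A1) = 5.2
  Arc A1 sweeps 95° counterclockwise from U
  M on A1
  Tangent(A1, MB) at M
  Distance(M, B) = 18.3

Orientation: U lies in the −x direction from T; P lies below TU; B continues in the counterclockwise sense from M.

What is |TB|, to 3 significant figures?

34.2

On A1, U sits at bearing 90° from P; a 95° counterclockwise sweep puts M at bearing 185°, so M = P + 5.2·(cos 185°, sin 185°) = (-26.1, -5.65). A1 meets MB tangentially, so PM is at right angles to MB, so MB runs along (−sin 185°, cos 185°); with |MB| = 18.3, B = (-24.5, -23.9). Then |TB| = |B − T| = 34.2.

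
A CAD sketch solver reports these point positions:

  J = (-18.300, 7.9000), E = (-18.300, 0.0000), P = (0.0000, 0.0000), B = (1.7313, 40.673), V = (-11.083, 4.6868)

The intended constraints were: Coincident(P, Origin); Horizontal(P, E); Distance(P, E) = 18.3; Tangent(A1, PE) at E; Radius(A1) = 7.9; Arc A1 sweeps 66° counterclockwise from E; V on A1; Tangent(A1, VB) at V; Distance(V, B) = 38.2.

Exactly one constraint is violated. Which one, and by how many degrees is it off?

Tangent(A1, VB) at V — off by 4.40°.

P = (0.00, 0.00) ✓; P.y = 0.00, E.y = 0.00 ✓; |PE| = 18.30 ✓; ∠(JE, EP) = 90.00° ✓; |JE| = 7.900 ✓; bearing(J→V) − bearing(J→E) = 66.00° ✓; |JV| = 7.900 ✓; ∠(JV, VB) = 85.60° ✗; |VB| = 38.20 ✓.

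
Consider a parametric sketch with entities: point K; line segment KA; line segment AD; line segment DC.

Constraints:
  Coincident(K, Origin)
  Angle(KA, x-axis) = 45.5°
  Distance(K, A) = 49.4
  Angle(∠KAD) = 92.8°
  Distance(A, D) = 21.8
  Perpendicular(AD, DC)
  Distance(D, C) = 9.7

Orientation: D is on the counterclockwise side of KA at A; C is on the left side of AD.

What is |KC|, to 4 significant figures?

46.45

∠KAD = 92.8°, so AD runs at 45.5° + (180° − 92.8°) = 132.7° from the x-axis; with |AD| = 21.8, D = A + 21.8·(cos 132.7°, sin 132.7°) = (19.84, 51.26). AD is perpendicular to DC; with |DC| = 9.7 on the left of AD, C = D + 9.7·(-0.7349, -0.6782) = (12.71, 44.68). Then |KC| = |C − K| = 46.45.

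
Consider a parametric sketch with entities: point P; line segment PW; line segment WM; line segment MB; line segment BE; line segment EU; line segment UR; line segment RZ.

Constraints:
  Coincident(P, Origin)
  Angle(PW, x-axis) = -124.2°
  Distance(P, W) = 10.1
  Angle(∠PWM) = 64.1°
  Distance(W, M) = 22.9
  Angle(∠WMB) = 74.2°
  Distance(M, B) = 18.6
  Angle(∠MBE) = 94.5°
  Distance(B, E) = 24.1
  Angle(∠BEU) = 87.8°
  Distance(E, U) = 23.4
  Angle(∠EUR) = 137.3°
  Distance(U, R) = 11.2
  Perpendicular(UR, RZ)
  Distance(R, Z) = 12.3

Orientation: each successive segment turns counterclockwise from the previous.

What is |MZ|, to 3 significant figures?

9.02

P is at the origin; PW runs at -124.2° with length 10.1, so W = (-5.68, -8.35). ∠PWM = 64.1° gives WM at -8.30° from the x-axis; with |WM| = 22.9, M = (17.0, -11.7). ∠WMB = 74.2° gives MB at 97.5° from the x-axis; with |MB| = 18.6, B = (14.6, 6.78). ∠MBE = 94.5° gives BE at -177° from the x-axis; with |BE| = 24.1, E = (-9.51, 5.52). ∠BEU = 87.8° gives EU at -84.8° from the x-axis; with |EU| = 23.4, U = (-7.39, -17.8). ∠EUR = 137.3° gives UR at -42.1° from the x-axis; with |UR| = 11.2, R = (0.919, -25.3). The perpendicularity gives RZ at right angles to UR, so RZ runs at 47.9°; with |RZ| = 12.3, Z = (9.17, -16.2). Then |MZ| = |Z − M| = 9.02.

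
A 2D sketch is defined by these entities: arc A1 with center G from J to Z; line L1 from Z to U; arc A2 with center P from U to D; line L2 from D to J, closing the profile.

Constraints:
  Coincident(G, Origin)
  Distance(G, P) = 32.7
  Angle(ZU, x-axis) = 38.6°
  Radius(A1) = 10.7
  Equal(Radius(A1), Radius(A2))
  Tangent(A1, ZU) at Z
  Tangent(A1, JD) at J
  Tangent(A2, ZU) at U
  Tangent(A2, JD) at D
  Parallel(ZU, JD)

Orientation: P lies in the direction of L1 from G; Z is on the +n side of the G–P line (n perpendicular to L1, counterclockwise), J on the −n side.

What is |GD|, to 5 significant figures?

34.406

The slot axis is L1's direction at 38.6°, so u = (cos 38.6°, sin 38.6°) = (0.78152, 0.62388) and n = (−sin 38.6°, cos 38.6°) = (-0.62388, 0.78152). G is at the origin and P lies 32.7 along u from G, so P = 32.7·u = (25.556, 20.401). Tangency of A1 to both parallel lines with radius 10.7 puts Z and J at G ± 10.7·n: Z = (-6.6755, 8.3623), J = (6.6755, -8.3623). Equal radii place U and D the same way about P: U = P + 10.7·n = (18.880, 28.763), D = P − 10.7·n = (32.231, 12.039). Then |GD| = |D − G| = 34.406.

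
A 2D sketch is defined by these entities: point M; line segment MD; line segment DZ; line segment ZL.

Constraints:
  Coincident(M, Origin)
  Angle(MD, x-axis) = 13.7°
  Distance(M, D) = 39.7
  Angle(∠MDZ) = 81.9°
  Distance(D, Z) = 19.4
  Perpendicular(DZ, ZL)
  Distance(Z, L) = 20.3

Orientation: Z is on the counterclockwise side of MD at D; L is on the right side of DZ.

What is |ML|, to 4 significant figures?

61.18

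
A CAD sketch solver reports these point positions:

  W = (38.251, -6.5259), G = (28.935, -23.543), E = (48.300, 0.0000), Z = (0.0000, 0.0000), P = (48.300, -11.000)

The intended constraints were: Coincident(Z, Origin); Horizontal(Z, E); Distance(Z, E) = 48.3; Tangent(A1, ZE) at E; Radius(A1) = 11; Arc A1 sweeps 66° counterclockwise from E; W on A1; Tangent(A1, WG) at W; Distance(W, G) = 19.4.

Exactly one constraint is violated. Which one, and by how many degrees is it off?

Tangent(A1, WG) at W — off by 4.70°.

Z = (0.00, 0.00) ✓; Z.y = 0.00, E.y = 0.00 ✓; |ZE| = 48.30 ✓; ∠(PE, EZ) = 90.00° ✓; |PE| = 11.00 ✓; bearing(P→W) − bearing(P→E) = 66.00° ✓; |PW| = 11.00 ✓; ∠(PW, WG) = 94.70° ✗; |WG| = 19.40 ✓.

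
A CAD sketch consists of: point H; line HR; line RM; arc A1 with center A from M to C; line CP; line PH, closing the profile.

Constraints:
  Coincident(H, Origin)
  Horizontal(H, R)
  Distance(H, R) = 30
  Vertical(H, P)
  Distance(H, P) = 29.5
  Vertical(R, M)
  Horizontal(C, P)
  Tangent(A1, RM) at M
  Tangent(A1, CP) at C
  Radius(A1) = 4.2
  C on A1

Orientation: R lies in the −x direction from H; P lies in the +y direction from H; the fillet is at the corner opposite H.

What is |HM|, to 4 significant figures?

39.24

H is at the origin; HR is horizontal with |HR| = 30.0 and R on the −x side, so R = (-30.00, 0.000). H and P share the same x with |HP| = 29.5 and P on the +y side, so P = (0.000, 29.50). The virtual corner opposite H is at (-30.00, 29.50). A1 meets RM tangentially, so AM is at right angles to RM and the tangent condition forces AC to be normal to CP, with radius 4.2, so the center A sits 4.2 in from both sides at A = (-25.80, 25.30). That places the tangent points at M = (-30.00, 25.30) on RM and C = (-25.80, 29.50) on CP. Then |HM| = |M − H| = 39.24.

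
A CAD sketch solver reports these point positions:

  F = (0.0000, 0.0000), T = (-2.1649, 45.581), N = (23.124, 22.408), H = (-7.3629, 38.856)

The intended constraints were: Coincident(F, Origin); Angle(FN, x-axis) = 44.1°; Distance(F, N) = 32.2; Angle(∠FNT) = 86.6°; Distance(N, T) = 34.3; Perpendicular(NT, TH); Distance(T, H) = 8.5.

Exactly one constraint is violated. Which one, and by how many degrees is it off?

Perpendicular(NT, TH) — off by 4.80°.

F = (0.00, 0.00) ✓; FN at 44.10° ✓; |FN| = 32.20 ✓; ∠FNT = 86.60° ✓; |NT| = 34.30 ✓; ∠(NT, TH) = 94.80° ✗; |TH| = 8.500 ✓.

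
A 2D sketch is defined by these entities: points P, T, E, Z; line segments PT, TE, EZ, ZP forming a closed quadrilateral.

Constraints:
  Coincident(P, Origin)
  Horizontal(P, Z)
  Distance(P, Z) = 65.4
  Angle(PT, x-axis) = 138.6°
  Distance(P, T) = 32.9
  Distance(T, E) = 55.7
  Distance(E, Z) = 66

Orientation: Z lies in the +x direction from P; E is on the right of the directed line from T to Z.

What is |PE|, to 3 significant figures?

26.0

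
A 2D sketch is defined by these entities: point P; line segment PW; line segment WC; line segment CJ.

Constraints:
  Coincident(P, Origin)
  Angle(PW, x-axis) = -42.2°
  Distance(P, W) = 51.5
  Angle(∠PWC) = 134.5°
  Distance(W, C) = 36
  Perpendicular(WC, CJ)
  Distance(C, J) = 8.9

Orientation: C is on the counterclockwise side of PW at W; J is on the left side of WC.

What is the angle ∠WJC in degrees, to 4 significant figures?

76.11°

P is at the origin; PW runs at -42.2° with length 51.5, so W = 51.5·(cos -42.2°, sin -42.2°) = (38.15, -34.59). ∠PWC = 134.5°, so WC runs at -42.2° + (180° − 134.5°) = 3.300° from the x-axis; with |WC| = 36.0, C = W + 36.0·(cos 3.300°, sin 3.300°) = (74.09, -32.52). WC is perpendicular to CJ; with |CJ| = 8.9 on the left of WC, J = C + 8.9·(-0.05756, 0.9983) = (73.58, -23.64). Then cos ∠WJC = JW·JC / (|JW||JC|), giving 76.11°.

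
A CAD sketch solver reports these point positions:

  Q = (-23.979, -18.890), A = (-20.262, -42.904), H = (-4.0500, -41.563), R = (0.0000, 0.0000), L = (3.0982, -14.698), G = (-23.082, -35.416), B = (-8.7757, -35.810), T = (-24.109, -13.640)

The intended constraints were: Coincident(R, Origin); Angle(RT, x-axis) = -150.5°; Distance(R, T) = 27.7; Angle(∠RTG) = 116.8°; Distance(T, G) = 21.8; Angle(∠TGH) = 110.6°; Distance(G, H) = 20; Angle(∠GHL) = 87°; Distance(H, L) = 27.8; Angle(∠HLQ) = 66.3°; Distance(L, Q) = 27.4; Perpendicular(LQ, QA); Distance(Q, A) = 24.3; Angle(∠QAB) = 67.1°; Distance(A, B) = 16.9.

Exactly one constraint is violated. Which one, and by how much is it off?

Distance(A, B) = 16.9 — off by 3.40.

R = (0.00, 0.00) ✓; RT at -150.5° ✓; |RT| = 27.70 ✓; ∠RTG = 116.8° ✓; |TG| = 21.80 ✓; ∠TGH = 110.6° ✓; |GH| = 20.00 ✓; ∠GHL = 87.00° ✓; |HL| = 27.80 ✓; ∠HLQ = 66.30° ✓; |LQ| = 27.40 ✓; ∠(LQ, QA) = 90.00° ✓; |QA| = 24.30 ✓; ∠QAB = 67.10° ✓; |AB| = 13.50 ✗.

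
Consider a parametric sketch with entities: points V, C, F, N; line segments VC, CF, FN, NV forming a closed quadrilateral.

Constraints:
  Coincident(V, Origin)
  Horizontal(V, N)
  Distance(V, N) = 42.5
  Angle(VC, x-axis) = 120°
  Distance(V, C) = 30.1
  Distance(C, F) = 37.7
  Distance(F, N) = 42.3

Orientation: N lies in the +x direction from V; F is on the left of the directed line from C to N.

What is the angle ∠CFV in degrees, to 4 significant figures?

43.80°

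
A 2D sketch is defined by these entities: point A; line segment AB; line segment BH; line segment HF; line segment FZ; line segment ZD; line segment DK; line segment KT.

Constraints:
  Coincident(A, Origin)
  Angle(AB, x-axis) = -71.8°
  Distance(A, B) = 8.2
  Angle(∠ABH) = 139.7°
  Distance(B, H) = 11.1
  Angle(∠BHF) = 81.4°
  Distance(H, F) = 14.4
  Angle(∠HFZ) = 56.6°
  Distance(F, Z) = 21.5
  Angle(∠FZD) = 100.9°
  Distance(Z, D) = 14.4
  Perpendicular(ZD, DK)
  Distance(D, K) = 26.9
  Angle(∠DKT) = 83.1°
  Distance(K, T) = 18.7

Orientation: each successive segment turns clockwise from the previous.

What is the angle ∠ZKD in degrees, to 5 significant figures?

28.161°

∠FZD = 100.9° gives ZD at -53.200° from the x-axis; with |ZD| = 14.4, D = (13.970, -12.862). ZD ⟂ DK, so DK runs at -143.20°; with |DK| = 26.9, K = (-7.5701, -28.975). Then cos ∠ZKD = KZ·KD / (|KZ||KD|), giving 28.161°.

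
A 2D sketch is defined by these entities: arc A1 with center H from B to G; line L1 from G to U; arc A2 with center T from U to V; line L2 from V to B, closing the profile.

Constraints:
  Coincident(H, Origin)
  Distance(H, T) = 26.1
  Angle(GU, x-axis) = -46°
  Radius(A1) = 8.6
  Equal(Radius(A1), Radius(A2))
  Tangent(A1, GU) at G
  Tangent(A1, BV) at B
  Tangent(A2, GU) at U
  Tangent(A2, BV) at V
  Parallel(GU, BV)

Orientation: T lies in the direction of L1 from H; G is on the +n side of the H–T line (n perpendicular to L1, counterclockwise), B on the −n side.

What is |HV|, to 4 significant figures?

27.48

The slot axis is L1's direction at -46.0°, so u = (cos -46.0°, sin -46.0°) = (0.6947, -0.7193) and n = (−sin -46.0°, cos -46.0°) = (0.7193, 0.6947). H is at the origin and T lies 26.1 along u from H, so T = 26.1·u = (18.13, -18.77). Tangency of A1 to both parallel lines with radius 8.6 puts G and B at H ± 8.6·n: G = (6.186, 5.974), B = (-6.186, -5.974). Equal radii place U and V the same way about T: U = T + 8.6·n = (24.32, -12.80), V = T − 8.6·n = (11.94, -24.75). Then |HV| = |V − H| = 27.48.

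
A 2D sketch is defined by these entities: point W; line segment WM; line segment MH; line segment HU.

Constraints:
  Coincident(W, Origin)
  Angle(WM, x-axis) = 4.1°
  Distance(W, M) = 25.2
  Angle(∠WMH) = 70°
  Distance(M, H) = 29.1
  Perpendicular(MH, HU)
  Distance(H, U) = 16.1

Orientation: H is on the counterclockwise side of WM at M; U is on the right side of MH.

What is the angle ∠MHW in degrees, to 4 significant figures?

49.14°

W is at the origin; WM runs at 4.1° with length 25.2, so M = 25.2·(cos 4.1°, sin 4.1°) = (25.14, 1.802). ∠WMH = 70.0°, so MH runs at 4.1° + (180° − 70.0°) = 114.1° from the x-axis; with |MH| = 29.1, H = M + 29.1·(cos 114.1°, sin 114.1°) = (13.25, 28.37). Then cos ∠MHW = HM·HW / (|HM||HW|), giving 49.14°.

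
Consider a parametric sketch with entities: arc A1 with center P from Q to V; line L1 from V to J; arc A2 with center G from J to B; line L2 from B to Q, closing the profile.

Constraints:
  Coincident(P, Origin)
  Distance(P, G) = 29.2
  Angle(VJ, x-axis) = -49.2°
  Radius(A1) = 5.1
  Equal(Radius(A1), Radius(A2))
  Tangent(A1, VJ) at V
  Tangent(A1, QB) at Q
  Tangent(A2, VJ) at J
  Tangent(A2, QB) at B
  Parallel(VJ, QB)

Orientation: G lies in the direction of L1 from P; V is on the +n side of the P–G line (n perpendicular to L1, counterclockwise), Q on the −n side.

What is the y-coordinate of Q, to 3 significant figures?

-3.33

The slot axis is L1's direction at -49.2°, so u = (cos -49.2°, sin -49.2°) = (0.653, -0.757) and n = (−sin -49.2°, cos -49.2°) = (0.757, 0.653). P is at the origin and G lies 29.2 along u from P, so G = 29.2·u = (19.1, -22.1). Tangency of A1 to both parallel lines with radius 5.1 puts V and Q at P ± 5.1·n: V = (3.86, 3.33), Q = (-3.86, -3.33). So Q.y = -3.33.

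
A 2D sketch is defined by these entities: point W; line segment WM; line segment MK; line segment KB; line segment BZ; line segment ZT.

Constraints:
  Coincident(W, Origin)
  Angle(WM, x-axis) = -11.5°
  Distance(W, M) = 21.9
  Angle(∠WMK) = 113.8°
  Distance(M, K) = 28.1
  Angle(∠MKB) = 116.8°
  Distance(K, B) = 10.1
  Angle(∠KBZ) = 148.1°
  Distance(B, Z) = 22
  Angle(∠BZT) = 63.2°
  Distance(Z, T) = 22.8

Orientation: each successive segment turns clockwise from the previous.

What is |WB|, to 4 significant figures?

42.93

∠WMK = 113.8° gives MK at -77.70° from the x-axis; with |MK| = 28.1, K = (27.45, -31.82). ∠MKB = 116.8° gives KB at -140.9° from the x-axis; with |KB| = 10.1, B = (19.61, -38.19). Then |WB| = |B − W| = 42.93.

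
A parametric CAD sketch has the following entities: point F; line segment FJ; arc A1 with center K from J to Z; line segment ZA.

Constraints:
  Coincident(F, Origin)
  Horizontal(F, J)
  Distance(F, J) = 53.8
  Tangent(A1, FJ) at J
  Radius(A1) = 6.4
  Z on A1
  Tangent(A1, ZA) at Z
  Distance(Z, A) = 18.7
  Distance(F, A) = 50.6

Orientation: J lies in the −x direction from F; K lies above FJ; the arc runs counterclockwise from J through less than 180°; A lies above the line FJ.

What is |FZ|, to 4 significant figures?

47.78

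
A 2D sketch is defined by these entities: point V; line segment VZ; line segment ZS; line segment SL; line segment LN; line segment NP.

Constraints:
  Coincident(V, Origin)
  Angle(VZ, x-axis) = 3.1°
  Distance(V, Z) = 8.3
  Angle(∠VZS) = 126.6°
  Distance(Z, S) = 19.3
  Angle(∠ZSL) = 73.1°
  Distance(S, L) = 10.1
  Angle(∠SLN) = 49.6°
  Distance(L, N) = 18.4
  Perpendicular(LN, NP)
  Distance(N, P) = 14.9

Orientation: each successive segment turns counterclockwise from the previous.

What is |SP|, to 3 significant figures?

13.9

V is at the origin; VZ runs at 3.1° with length 8.3, so Z = (8.29, 0.449). ∠VZS = 126.6° gives ZS at 56.5° from the x-axis; with |ZS| = 19.3, S = (18.9, 16.5). ∠ZSL = 73.1° gives SL at 163° from the x-axis; with |SL| = 10.1, L = (9.26, 19.4). ∠SLN = 49.6° gives LN at -66.2° from the x-axis; with |LN| = 18.4, N = (16.7, 2.59). LN is perpendicular to NP, so NP runs at 23.8°; with |NP| = 14.9, P = (30.3, 8.61). Then |SP| = |P − S| = 13.9.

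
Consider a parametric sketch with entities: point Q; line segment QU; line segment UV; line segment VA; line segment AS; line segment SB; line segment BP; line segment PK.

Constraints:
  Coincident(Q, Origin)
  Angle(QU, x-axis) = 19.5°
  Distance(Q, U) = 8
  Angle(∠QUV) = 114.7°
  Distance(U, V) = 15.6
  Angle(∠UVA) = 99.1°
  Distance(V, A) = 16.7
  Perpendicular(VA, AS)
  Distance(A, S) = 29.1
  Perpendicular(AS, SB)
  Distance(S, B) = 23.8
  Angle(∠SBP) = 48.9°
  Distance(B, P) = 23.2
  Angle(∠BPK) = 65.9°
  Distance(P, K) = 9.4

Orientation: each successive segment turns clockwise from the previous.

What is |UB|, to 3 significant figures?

14.5

Q is at the origin; QU runs at 19.5° with length 8.0, so U = (7.54, 2.67). ∠QUV = 114.7° gives UV at -45.8° from the x-axis; with |UV| = 15.6, V = (18.4, -8.51). ∠UVA = 99.1° gives VA at -127° from the x-axis; with |VA| = 16.7, A = (8.44, -21.9). The perpendicularity gives AS at right angles to VA, so AS runs at 143°; with |AS| = 29.1, S = (-14.9, -4.51). AS ⟂ SB, so SB runs at 53.3°; with |SB| = 23.8, B = (-0.672, 14.6). Then |UB| = |B − U| = 14.5.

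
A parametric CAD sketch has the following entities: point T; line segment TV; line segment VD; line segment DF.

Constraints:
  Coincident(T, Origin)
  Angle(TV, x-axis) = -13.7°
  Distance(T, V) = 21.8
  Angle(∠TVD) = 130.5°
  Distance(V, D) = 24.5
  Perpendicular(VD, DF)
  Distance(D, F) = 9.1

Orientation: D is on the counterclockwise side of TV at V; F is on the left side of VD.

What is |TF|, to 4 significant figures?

39.37

∠TVD = 130.5°, so VD runs at -13.7° + (180° − 130.5°) = 35.80° from the x-axis; with |VD| = 24.5, D = V + 24.5·(cos 35.80°, sin 35.80°) = (41.05, 9.168). The perpendicularity gives DF at right angles to VD; with |DF| = 9.1 on the left of VD, F = D + 9.1·(-0.5850, 0.8111) = (35.73, 16.55). Then |TF| = |F − T| = 39.37.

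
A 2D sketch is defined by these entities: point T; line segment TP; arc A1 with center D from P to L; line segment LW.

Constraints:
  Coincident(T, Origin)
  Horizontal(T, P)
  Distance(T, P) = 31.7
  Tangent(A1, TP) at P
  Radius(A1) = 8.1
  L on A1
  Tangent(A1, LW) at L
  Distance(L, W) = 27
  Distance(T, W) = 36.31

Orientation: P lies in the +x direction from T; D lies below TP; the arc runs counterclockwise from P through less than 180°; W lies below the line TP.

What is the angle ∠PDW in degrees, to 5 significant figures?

148.43°

T is at the origin; TP is horizontal with |TP| = 31.7 and P on the +x side, so P = (31.700, 0.0000). Since A1 is tangent to TP there, DP ⟂ TP, so D = P + (0, -8.1) = (31.700, -8.1000). Since DL ⟂ LW (tangency), |DW| = √(8.1² + 27.0²) = 28.189 regardless of where L sits on A1. So W lies on both circle(T, 36.31) and circle(D, 28.189); the below-TP intersection is W = (16.940, -32.116). L is the foot of the tangent from W: L = (23.871, -6.0207).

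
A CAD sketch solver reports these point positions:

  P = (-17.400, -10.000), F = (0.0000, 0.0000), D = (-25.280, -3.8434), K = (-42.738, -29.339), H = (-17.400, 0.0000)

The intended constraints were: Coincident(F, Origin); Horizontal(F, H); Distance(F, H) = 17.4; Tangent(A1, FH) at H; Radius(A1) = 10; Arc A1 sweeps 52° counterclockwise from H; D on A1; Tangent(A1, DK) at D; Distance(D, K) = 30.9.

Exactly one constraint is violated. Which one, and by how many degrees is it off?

Tangent(A1, DK) at D — off by 3.60°.

F = (0.00, 0.00) ✓; F.y = 0.00, H.y = 0.00 ✓; |FH| = 17.40 ✓; ∠(PH, HF) = 90.00° ✓; |PH| = 10.00 ✓; bearing(P→D) − bearing(P→H) = 52.00° ✓; |PD| = 10.00 ✓; ∠(PD, DK) = 86.40° ✗; |DK| = 30.90 ✓.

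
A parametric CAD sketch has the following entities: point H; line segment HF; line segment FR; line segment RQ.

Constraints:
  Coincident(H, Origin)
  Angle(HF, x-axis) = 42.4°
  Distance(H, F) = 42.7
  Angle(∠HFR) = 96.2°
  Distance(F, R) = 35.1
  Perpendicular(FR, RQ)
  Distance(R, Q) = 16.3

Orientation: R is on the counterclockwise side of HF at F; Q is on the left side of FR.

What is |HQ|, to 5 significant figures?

47.548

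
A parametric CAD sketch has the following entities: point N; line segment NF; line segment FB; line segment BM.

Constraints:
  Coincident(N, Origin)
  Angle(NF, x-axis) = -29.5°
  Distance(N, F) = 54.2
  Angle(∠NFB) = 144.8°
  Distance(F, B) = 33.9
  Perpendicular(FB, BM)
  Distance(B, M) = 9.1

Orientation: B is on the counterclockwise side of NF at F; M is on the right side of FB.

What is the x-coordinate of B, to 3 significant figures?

80.9

N is at the origin; NF runs at -29.5° with length 54.2, so F = 54.2·(cos -29.5°, sin -29.5°) = (47.2, -26.7). ∠NFB = 144.8°, so FB runs at -29.5° + (180° − 144.8°) = 5.70° from the x-axis; with |FB| = 33.9, B = F + 33.9·(cos 5.70°, sin 5.70°) = (80.9, -23.3). So B.x = 80.9.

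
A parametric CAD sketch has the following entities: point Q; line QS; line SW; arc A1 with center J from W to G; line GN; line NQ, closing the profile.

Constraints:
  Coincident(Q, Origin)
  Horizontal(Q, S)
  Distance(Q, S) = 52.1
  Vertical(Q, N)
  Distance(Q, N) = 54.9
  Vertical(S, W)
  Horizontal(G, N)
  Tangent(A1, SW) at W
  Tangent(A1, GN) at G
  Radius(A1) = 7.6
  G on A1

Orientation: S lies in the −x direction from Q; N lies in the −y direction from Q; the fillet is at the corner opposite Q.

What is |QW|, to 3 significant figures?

70.4

Q is at the origin; QS is horizontal with |QS| = 52.1 and S on the −x side, so S = (-52.1, 0.00). QN is vertical with |QN| = 54.9 and N on the −y side, so N = (0.00, -54.9). The virtual corner opposite Q is at (-52.1, -54.9). The tangent condition forces JW to be normal to SW and the tangent condition forces JG to be normal to GN, with radius 7.6, so the center J sits 7.6 in from both sides at J = (-44.5, -47.3). That places the tangent points at W = (-52.1, -47.3) on SW and G = (-44.5, -54.9) on GN. Then |QW| = |W − Q| = 70.4.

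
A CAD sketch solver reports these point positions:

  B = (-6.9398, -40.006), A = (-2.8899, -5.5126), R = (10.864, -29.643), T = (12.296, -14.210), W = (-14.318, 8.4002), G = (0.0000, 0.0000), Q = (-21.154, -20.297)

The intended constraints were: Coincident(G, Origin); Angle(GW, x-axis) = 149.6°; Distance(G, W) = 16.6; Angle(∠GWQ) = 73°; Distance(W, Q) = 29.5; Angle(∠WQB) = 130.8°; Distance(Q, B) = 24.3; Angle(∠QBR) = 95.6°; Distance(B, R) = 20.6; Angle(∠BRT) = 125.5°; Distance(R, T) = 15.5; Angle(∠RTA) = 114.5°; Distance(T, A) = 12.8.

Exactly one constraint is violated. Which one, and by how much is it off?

Distance(T, A) = 12.8 — off by 4.70.

G = (0.00, 0.00) ✓; GW at 149.6° ✓; |GW| = 16.60 ✓; ∠GWQ = 73.00° ✓; |WQ| = 29.50 ✓; ∠WQB = 130.8° ✓; |QB| = 24.30 ✓; ∠QBR = 95.60° ✓; |BR| = 20.60 ✓; ∠BRT = 125.5° ✓; |RT| = 15.50 ✓; ∠RTA = 114.5° ✓; |TA| = 17.50 ✗.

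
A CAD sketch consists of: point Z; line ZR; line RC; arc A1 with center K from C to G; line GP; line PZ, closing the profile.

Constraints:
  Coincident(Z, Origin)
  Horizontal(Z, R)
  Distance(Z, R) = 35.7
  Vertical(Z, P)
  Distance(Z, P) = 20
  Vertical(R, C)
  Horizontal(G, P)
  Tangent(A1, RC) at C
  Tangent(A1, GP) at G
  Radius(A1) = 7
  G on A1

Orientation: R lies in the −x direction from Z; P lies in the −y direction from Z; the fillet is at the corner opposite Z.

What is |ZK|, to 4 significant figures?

31.51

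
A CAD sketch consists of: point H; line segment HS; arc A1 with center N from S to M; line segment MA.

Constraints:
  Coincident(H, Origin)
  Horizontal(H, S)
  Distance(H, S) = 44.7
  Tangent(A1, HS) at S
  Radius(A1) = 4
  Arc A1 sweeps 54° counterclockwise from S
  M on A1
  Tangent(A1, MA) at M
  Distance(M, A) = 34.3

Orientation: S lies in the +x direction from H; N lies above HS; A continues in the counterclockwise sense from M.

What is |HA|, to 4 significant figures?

74.17

On A1, S sits at bearing -90° from N; a 54° counterclockwise sweep puts M at bearing -36°, so M = N + 4.0·(cos -36°, sin -36°) = (47.94, 1.649). The tangent condition forces NM to be normal to MA, so MA runs along (−sin -36°, cos -36°); with |MA| = 34.3, A = (68.10, 29.40). Then |HA| = |A − H| = 74.17.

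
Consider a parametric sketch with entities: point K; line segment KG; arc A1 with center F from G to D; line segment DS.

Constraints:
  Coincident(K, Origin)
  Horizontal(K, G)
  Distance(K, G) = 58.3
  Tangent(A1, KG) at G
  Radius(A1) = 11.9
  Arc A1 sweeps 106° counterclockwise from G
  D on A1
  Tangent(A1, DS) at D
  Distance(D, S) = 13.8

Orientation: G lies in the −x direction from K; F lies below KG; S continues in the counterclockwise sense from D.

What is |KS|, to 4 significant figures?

71.81

K is at the origin; KG is horizontal with |KG| = 58.3 and G on the −x side, so G = (-58.30, 0.000). A1 meets KG tangentially, so FG is at right angles to KG, so F = G + (0, -11.9) = (-58.30, -11.90). On A1, G sits at bearing 90° from F; a 106° counterclockwise sweep puts D at bearing 196°, so D = F + 11.9·(cos 196°, sin 196°) = (-69.74, -15.18). Tangency of A1 to DS means the radius FD is perpendicular to DS, so DS runs along (−sin 196°, cos 196°); with |DS| = 13.8, S = (-65.94, -28.45). Then |KS| = |S − K| = 71.81.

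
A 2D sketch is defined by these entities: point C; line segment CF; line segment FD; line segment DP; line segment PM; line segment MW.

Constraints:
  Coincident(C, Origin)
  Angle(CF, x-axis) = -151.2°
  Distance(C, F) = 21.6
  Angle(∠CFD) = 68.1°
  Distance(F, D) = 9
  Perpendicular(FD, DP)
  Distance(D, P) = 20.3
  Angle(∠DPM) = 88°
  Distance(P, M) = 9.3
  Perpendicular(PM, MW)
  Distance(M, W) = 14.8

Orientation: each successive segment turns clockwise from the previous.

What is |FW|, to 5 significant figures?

5.1892

∠DPM = 88.0° gives PM at -85.100° from the x-axis; with |PM| = 9.3, M = (0.93790, -8.2983). PM ⟂ MW, so MW runs at -175.10°; with |MW| = 14.8, W = (-13.808, -9.5625). Then |FW| = |W − F| = 5.1892.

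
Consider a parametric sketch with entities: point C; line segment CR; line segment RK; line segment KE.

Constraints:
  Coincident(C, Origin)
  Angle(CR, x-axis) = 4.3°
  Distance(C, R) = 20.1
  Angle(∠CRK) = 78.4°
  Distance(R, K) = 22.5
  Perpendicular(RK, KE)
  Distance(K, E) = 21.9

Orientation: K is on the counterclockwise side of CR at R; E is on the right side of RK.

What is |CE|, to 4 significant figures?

45.50

∠CRK = 78.4°, so RK runs at 4.3° + (180° − 78.4°) = 105.9° from the x-axis; with |RK| = 22.5, K = R + 22.5·(cos 105.9°, sin 105.9°) = (13.88, 23.15). RK is perpendicular to KE; with |KE| = 21.9 on the right of RK, E = K + 21.9·(0.9617, 0.2740) = (34.94, 29.15). Then |CE| = |E − C| = 45.50.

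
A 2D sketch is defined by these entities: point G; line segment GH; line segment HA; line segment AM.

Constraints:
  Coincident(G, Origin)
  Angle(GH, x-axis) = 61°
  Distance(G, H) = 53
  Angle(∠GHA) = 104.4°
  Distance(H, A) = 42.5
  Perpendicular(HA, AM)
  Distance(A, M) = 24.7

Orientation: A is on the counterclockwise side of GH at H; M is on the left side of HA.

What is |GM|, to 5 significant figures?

61.723

G is at the origin; GH runs at 61.0° with length 53.0, so H = 53.0·(cos 61.0°, sin 61.0°) = (25.695, 46.355). ∠GHA = 104.4°, so HA runs at 61.0° + (180° − 104.4°) = 136.60° from the x-axis; with |HA| = 42.5, A = H + 42.5·(cos 136.60°, sin 136.60°) = (-5.1845, 75.556). HA is perpendicular to AM; with |AM| = 24.7 on the left of HA, M = A + 24.7·(-0.68709, -0.72657) = (-22.156, 57.610). Then |GM| = |M − G| = 61.723.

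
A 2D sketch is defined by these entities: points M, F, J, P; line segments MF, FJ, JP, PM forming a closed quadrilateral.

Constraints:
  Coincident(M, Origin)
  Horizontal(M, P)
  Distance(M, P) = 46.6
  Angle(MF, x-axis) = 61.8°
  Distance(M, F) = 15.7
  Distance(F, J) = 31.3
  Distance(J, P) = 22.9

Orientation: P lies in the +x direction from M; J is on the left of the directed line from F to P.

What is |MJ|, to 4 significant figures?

43.36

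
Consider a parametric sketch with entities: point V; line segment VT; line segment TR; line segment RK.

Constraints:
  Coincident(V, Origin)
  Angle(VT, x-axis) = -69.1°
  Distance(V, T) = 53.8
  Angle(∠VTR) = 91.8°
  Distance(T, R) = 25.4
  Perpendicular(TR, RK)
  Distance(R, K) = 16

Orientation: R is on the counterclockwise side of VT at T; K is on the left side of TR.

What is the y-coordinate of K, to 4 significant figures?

-26.83

V is at the origin; VT runs at -69.1° with length 53.8, so T = 53.8·(cos -69.1°, sin -69.1°) = (19.19, -50.26). ∠VTR = 91.8°, so TR runs at -69.1° + (180° − 91.8°) = 19.10° from the x-axis; with |TR| = 25.4, R = T + 25.4·(cos 19.10°, sin 19.10°) = (43.19, -41.95). TR ⟂ RK; with |RK| = 16.0 on the left of TR, K = R + 16.0·(-0.3272, 0.9449) = (37.96, -26.83). So K.y = -26.83.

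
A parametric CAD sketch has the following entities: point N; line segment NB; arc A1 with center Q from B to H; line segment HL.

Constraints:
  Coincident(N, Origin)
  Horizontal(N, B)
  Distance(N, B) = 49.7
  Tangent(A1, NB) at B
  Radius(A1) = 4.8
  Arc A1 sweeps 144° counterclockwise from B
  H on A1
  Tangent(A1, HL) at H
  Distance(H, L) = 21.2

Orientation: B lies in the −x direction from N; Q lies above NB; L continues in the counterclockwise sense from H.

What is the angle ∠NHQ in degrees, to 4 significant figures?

115.5°

A1 meets NB tangentially, so QB is at right angles to NB, so Q = B + (0, 4.8) = (-49.70, 4.800). On A1, B sits at bearing -90° from Q; a 144° counterclockwise sweep puts H at bearing 54°, so H = Q + 4.8·(cos 54°, sin 54°) = (-46.88, 8.683). Then cos ∠NHQ = HN·HQ / (|HN||HQ|), giving 115.5°.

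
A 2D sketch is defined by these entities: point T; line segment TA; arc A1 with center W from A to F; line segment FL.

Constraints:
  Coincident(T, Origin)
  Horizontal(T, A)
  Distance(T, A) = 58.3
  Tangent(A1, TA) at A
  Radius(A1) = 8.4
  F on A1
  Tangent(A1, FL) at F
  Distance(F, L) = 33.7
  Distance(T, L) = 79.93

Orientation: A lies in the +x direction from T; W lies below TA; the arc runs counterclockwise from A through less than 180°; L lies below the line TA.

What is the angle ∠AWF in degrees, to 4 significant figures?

120.6°

Checks: |WF| = 8.400 ✓; ∠(WF, FL) = 90.00° ✓; |FL| = 33.70 ✓; |TL| = 79.93 ✓.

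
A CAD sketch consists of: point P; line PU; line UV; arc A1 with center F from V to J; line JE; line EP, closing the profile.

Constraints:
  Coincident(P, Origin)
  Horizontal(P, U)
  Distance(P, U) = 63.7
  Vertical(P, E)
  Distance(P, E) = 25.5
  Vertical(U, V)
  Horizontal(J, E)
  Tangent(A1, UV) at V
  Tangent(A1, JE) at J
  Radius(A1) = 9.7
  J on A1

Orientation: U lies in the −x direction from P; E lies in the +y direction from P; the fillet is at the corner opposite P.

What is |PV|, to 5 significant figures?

65.630

The virtual corner opposite P is at (-63.700, 25.500). Since A1 is tangent to UV there, FV ⟂ UV and A1 meets JE tangentially, so FJ is at right angles to JE, with radius 9.7, so the center F sits 9.7 in from both sides at F = (-54.000, 15.800). That places the tangent points at V = (-63.700, 15.800) on UV and J = (-54.000, 25.500) on JE. Then |PV| = |V − P| = 65.630.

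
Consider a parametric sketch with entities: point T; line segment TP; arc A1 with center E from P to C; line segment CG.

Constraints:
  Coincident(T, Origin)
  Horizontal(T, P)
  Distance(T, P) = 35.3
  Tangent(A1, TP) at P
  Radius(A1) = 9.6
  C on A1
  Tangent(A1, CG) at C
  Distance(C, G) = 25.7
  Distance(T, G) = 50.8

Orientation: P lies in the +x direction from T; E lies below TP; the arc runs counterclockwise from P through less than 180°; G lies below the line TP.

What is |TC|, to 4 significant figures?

29.19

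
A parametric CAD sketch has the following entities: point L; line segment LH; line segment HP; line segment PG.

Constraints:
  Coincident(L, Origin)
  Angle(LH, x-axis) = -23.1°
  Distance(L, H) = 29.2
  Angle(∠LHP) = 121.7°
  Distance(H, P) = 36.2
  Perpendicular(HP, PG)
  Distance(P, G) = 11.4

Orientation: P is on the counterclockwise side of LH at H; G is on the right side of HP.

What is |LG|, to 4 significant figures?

63.01

L is at the origin; LH runs at -23.1° with length 29.2, so H = 29.2·(cos -23.1°, sin -23.1°) = (26.86, -11.46). ∠LHP = 121.7°, so HP runs at -23.1° + (180° − 121.7°) = 35.20° from the x-axis; with |HP| = 36.2, P = H + 36.2·(cos 35.20°, sin 35.20°) = (56.44, 9.411). The perpendicularity gives PG at right angles to HP; with |PG| = 11.4 on the right of HP, G = P + 11.4·(0.5764, -0.8171) = (63.01, 0.09515). Then |LG| = |G − L| = 63.01.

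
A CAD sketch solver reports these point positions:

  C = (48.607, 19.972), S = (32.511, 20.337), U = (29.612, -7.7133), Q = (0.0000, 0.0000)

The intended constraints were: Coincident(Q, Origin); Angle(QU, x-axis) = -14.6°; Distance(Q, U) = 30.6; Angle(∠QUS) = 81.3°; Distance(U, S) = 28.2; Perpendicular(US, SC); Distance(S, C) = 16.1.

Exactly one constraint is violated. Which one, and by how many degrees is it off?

Perpendicular(US, SC) — off by 4.60°.

Q = (0.00, 0.00) ✓; QU at -14.60° ✓; |QU| = 30.60 ✓; ∠QUS = 81.30° ✓; |US| = 28.20 ✓; ∠(US, SC) = 85.40° ✗; |SC| = 16.10 ✓.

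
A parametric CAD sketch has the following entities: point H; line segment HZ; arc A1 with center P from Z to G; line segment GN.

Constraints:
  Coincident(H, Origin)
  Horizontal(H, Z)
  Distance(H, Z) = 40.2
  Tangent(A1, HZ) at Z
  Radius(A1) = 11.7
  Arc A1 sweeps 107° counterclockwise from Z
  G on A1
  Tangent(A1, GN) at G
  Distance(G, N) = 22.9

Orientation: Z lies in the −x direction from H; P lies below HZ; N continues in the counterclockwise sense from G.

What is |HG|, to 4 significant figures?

53.57

H is at the origin; H and Z share the same y with |HZ| = 40.2 and Z on the −x side, so Z = (-40.20, 0.000). The tangent condition forces PZ to be normal to HZ, so P = Z + (0, -11.7) = (-40.20, -11.70). On A1, Z sits at bearing 90° from P; a 107° counterclockwise sweep puts G at bearing 197°, so G = P + 11.7·(cos 197°, sin 197°) = (-51.39, -15.12). Then |HG| = |G − H| = 53.57.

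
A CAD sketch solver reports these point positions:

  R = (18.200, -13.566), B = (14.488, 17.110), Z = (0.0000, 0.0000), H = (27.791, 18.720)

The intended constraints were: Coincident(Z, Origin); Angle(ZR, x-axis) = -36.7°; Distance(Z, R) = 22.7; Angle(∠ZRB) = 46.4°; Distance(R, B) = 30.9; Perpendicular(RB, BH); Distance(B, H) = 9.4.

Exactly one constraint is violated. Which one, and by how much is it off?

Distance(B, H) = 9.4 — off by 4.00.

Z = (0.00, 0.00) ✓; ZR at -36.70° ✓; |ZR| = 22.70 ✓; ∠ZRB = 46.40° ✓; |RB| = 30.90 ✓; ∠(RB, BH) = 90.00° ✓; |BH| = 13.40 ✗.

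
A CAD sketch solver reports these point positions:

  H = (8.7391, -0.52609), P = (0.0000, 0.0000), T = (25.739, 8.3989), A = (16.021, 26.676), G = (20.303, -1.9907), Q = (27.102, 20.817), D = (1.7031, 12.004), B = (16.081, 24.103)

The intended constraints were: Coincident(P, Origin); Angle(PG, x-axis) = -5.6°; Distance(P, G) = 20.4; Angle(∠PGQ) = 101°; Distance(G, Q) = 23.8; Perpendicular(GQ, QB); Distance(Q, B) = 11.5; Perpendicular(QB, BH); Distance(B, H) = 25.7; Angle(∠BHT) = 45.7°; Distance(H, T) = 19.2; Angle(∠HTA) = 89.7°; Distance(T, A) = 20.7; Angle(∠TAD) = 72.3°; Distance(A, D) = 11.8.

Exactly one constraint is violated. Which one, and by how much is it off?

Distance(A, D) = 11.8 — off by 8.70.

P = (0.00, 0.00) ✓; PG at -5.600° ✓; |PG| = 20.40 ✓; ∠PGQ = 101.0° ✓; |GQ| = 23.80 ✓; ∠(GQ, QB) = 90.00° ✓; |QB| = 11.50 ✓; ∠(QB, BH) = 90.00° ✓; |BH| = 25.70 ✓; ∠BHT = 45.70° ✓; |HT| = 19.20 ✓; ∠HTA = 89.70° ✓; |TA| = 20.70 ✓; ∠TAD = 72.30° ✓; |AD| = 20.50 ✗.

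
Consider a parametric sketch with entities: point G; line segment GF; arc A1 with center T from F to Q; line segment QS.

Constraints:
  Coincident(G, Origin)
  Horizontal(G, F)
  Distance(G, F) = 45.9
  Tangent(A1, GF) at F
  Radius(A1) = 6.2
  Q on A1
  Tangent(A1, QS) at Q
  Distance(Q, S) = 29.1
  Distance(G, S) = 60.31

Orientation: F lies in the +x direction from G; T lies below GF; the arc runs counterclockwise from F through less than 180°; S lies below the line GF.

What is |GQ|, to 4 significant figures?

40.77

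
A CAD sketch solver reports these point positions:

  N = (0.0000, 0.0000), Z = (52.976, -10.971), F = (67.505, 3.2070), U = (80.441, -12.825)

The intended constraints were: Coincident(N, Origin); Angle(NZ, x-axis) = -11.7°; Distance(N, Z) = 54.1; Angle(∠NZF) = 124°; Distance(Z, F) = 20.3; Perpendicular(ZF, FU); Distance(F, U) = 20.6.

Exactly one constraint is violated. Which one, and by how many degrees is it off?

Perpendicular(ZF, FU) — off by 5.40°.

N = (0.00, 0.00) ✓; NZ at -11.70° ✓; |NZ| = 54.10 ✓; ∠NZF = 124.0° ✓; |ZF| = 20.30 ✓; ∠(ZF, FU) = 95.40° ✗; |FU| = 20.60 ✓.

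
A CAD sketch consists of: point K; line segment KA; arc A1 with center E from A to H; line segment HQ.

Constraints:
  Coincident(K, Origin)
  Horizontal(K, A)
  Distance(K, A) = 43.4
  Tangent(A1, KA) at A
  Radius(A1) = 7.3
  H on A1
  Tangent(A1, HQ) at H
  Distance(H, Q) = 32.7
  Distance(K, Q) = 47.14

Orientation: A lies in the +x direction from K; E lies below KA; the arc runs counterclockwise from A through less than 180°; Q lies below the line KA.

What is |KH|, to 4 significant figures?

36.73

Checks: K.y = 0.00, A.y = 0.00 ✓; |EH| = 7.300 ✓; ∠(EH, HQ) = 90.00° ✓; |HQ| = 32.70 ✓; |KQ| = 47.14 ✓.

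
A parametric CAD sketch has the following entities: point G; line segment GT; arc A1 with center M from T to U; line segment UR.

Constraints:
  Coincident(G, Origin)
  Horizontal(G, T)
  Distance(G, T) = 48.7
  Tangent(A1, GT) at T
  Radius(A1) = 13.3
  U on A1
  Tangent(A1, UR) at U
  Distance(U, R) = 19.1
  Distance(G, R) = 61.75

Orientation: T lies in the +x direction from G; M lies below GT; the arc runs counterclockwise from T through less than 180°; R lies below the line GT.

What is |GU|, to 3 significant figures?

43.7

Checks: |MT| = 13.30 ✓; |MU| = 13.30 ✓; ∠(MU, UR) = 90.00° ✓; |UR| = 19.10 ✓; |GR| = 61.75 ✓.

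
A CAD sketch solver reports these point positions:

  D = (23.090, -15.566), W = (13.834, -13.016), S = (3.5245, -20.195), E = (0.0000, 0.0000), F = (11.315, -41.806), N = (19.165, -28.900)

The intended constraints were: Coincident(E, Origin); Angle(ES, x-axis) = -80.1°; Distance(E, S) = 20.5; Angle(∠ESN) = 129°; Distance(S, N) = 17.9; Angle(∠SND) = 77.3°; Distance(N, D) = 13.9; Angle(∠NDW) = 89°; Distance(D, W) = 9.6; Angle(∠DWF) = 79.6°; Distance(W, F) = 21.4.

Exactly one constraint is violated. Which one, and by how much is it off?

Distance(W, F) = 21.4 — off by 7.50.

E = (0.00, 0.00) ✓; ES at -80.10° ✓; |ES| = 20.50 ✓; ∠ESN = 129.0° ✓; |SN| = 17.90 ✓; ∠SND = 77.30° ✓; |ND| = 13.90 ✓; ∠NDW = 89.00° ✓; |DW| = 9.601 ✓; ∠DWF = 79.60° ✓; |WF| = 28.90 ✗.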